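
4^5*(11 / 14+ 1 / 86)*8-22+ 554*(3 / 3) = 2126212 / 301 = 7063.83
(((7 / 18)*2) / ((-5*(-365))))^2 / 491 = 49 / 132462286875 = 0.00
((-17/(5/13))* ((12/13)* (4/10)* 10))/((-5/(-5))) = -816/5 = -163.20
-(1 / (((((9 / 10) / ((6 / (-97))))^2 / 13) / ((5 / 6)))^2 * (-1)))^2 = -28561000000000000 / 4165133546829286530801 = -0.00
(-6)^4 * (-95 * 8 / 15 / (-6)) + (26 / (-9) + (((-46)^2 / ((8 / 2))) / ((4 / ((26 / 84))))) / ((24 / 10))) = 22091665 / 2016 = 10958.17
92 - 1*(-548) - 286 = 354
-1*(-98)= 98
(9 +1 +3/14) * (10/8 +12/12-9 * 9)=-6435/8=-804.38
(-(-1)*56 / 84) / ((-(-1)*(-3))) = -2 / 9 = -0.22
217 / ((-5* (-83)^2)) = -217 / 34445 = -0.01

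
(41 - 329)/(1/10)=-2880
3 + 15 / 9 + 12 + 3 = 59 / 3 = 19.67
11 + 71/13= 214/13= 16.46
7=7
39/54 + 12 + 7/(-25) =5599/450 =12.44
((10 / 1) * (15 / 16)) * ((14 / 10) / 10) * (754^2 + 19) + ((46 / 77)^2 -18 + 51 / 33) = 70786197227 / 94864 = 746186.09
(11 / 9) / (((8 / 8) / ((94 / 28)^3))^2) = 118571368619 / 67765824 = 1749.72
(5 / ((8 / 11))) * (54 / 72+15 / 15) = 385 / 32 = 12.03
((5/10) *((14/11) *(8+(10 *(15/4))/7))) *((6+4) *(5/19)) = 425/19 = 22.37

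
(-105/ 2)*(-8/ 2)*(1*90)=18900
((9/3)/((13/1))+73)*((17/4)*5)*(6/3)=3112.31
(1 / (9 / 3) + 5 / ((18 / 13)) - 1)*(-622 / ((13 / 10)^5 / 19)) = -31317700000 / 3341637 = -9371.96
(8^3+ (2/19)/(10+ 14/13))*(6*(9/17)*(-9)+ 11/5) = -1571062247/116280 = -13511.03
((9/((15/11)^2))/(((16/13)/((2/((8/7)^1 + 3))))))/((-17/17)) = -11011/5800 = -1.90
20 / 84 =5 / 21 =0.24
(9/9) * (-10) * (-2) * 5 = 100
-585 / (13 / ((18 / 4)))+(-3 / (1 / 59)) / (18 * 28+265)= -311799 / 1538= -202.73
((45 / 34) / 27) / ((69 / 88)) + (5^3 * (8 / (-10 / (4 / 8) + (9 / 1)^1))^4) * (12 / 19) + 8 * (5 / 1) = 60838411420 / 978911901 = 62.15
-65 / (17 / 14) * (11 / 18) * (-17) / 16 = 5005 / 144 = 34.76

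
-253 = -253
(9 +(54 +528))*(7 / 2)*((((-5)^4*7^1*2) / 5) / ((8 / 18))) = 32578875 / 4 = 8144718.75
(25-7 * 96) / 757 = -647 / 757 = -0.85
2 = 2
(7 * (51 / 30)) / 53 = 119 / 530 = 0.22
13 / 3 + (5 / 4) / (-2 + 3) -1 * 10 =-53 / 12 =-4.42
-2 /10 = -1 /5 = -0.20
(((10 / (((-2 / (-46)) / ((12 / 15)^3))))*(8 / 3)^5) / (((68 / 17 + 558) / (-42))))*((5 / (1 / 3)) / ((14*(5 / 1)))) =-48234496 / 189675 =-254.30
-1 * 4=-4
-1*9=-9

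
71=71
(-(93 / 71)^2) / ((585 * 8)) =-0.00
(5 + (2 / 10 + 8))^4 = 18974736 / 625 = 30359.58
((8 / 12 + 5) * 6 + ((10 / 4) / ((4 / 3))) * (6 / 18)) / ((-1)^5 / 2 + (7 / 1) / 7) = 277 / 4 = 69.25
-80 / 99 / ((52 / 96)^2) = -5120 / 1859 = -2.75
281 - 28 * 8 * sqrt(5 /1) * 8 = 281 - 1792 * sqrt(5) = -3726.03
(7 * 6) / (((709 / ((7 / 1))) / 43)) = 12642 / 709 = 17.83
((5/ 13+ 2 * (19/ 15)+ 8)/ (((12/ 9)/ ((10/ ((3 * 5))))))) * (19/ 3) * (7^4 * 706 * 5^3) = 857109160075/ 117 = 7325719316.88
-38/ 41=-0.93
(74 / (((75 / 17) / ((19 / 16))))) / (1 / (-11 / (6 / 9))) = -131461 / 400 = -328.65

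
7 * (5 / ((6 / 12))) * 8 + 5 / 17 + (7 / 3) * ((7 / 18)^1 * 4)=258841 / 459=563.92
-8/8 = -1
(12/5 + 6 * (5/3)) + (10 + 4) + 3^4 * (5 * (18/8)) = 18753/20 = 937.65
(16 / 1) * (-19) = -304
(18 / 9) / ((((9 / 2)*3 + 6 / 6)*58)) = 2 / 841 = 0.00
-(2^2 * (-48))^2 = -36864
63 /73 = 0.86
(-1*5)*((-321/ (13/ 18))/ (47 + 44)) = 28890/ 1183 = 24.42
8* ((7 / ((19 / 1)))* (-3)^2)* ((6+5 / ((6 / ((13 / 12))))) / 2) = 91.55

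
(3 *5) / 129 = 5 / 43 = 0.12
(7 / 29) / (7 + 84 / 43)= 43 / 1595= 0.03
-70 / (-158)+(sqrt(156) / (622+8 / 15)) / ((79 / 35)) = 75 * sqrt(39) / 52693+35 / 79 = 0.45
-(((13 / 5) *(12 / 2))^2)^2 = -37015056 / 625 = -59224.09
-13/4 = -3.25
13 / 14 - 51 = -701 / 14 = -50.07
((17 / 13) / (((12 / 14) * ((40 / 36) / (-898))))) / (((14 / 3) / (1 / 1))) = -264.22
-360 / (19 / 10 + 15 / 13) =-46800 / 397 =-117.88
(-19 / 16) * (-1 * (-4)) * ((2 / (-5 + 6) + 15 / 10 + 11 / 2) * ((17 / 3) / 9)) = -323 / 12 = -26.92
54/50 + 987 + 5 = 24827/25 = 993.08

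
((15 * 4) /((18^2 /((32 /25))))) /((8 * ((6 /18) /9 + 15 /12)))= 16 /695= 0.02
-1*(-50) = 50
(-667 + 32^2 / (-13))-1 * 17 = -9916 / 13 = -762.77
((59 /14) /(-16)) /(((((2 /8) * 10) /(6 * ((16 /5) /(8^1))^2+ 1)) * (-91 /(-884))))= -1003 /500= -2.01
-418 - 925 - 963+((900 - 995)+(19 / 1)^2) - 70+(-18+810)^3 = 496790978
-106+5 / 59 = -6249 / 59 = -105.92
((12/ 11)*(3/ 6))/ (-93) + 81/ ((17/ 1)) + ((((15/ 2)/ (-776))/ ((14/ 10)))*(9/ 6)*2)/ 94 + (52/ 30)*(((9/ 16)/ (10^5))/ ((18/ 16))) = 660258580630609/ 138749745750000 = 4.76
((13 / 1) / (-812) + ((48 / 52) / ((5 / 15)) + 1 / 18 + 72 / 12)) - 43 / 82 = 32269043 / 3895164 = 8.28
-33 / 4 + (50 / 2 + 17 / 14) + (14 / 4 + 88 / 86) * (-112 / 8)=-45.36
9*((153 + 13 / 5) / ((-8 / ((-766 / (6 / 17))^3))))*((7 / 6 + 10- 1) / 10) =6549716803408799 / 3600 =1819365778724.67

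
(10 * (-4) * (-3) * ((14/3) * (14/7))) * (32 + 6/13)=472640/13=36356.92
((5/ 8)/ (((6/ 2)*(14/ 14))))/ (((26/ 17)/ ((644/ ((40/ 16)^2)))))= 2737/ 195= 14.04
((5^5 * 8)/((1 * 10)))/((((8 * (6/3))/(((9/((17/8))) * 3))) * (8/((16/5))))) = 13500/17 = 794.12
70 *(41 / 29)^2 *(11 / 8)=192.39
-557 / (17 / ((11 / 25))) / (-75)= 6127 / 31875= 0.19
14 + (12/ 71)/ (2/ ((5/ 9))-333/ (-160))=301822/ 21513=14.03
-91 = -91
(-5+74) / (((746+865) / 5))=115 / 537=0.21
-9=-9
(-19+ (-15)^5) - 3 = -759397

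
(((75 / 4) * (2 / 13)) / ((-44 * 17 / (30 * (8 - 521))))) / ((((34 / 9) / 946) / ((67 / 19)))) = 787593375 / 15028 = 52408.40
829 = 829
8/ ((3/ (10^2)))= 800/ 3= 266.67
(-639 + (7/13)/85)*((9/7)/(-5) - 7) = 4637.27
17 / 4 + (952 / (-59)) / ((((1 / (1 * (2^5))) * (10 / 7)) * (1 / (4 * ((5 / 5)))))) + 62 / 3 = -5029747 / 3540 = -1420.83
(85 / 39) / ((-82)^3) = -85 / 21503352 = -0.00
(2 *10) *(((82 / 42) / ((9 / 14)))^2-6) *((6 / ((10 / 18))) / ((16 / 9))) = 1175 / 3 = 391.67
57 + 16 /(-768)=2735 /48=56.98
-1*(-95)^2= -9025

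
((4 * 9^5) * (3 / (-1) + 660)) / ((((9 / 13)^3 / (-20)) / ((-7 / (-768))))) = -1364040405 / 16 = -85252525.31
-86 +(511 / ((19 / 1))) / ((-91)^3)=-175905075 / 2045407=-86.00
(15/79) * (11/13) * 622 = 99.93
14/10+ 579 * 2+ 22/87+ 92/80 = 2019797/1740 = 1160.80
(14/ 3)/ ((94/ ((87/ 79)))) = 203/ 3713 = 0.05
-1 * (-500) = 500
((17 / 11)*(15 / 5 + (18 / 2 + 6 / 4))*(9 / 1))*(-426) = -879903 / 11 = -79991.18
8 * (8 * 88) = 5632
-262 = -262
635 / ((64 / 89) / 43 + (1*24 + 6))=2430145 / 114874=21.15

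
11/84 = 0.13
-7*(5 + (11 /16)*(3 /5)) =-3031 /80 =-37.89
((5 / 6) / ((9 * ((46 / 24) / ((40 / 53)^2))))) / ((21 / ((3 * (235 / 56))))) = 470000 / 28491687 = 0.02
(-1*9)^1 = -9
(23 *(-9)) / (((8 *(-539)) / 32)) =828 / 539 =1.54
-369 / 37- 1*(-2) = -295 / 37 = -7.97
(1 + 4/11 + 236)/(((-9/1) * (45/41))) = -107051/4455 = -24.03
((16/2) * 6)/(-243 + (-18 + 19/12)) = -576/3113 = -0.19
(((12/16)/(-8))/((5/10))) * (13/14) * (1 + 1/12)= -169/896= -0.19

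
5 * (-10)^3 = -5000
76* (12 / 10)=456 / 5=91.20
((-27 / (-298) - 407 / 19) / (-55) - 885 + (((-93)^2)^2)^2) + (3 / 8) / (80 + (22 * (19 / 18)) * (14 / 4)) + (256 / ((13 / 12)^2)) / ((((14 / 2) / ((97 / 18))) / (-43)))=11969001435818201823486803559 / 2138918962180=5595818096642295.59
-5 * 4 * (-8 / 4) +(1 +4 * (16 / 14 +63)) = 2083 / 7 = 297.57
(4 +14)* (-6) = -108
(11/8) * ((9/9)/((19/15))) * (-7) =-7.60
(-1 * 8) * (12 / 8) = -12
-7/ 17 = -0.41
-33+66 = 33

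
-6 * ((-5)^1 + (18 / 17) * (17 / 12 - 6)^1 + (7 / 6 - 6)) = 1498 / 17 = 88.12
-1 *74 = -74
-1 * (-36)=36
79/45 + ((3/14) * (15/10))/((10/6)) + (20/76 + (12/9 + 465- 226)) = 1161305/4788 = 242.54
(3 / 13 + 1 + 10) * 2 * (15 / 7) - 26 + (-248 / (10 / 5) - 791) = -81251 / 91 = -892.87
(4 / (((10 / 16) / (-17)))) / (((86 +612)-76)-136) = -272 / 1215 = -0.22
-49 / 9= -5.44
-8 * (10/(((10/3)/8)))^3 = -110592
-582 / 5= -116.40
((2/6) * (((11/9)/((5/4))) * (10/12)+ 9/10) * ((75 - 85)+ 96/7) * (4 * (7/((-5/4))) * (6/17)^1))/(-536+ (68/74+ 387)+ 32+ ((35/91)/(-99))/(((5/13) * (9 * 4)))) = 940697472/6505652225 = 0.14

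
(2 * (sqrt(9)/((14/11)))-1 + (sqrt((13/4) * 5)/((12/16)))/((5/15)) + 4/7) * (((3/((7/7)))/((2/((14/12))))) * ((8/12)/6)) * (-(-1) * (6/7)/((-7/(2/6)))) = -sqrt(65)/63-5/147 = -0.16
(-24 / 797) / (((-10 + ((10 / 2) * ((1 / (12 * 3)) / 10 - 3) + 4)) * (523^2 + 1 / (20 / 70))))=384 / 73201369595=0.00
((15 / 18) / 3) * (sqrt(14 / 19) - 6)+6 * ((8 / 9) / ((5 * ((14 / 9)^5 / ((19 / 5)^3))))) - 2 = 5 * sqrt(266) / 342+173920841 / 63026250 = 3.00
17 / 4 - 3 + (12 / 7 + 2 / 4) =97 / 28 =3.46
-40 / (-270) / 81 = 4 / 2187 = 0.00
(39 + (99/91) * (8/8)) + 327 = 33405/91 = 367.09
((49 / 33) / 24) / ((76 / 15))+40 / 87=274625 / 581856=0.47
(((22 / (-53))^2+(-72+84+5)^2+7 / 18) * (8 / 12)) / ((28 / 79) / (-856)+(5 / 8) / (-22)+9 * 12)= 21781517688304 / 12182793284349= 1.79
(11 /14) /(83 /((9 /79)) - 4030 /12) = 99 /49483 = 0.00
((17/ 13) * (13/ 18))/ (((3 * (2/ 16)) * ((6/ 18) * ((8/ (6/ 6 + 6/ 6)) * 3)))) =17/ 27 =0.63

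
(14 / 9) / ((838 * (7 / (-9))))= -1 / 419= -0.00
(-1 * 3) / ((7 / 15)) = -45 / 7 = -6.43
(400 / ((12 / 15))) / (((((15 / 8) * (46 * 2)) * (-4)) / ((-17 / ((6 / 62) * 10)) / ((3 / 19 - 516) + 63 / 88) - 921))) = 118982945930 / 178287237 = 667.37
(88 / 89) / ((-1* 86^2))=-22 / 164561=-0.00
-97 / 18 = -5.39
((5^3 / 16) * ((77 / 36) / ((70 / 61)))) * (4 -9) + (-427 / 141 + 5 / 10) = -4079021 / 54144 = -75.34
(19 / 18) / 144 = 0.01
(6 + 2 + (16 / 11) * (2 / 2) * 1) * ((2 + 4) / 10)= 312 / 55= 5.67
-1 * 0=0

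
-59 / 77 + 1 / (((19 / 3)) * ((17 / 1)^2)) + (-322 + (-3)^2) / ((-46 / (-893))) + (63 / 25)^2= -73793590004157 / 12155701250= -6070.70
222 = 222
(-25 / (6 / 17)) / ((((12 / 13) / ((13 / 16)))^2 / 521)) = -6324119425 / 221184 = -28592.12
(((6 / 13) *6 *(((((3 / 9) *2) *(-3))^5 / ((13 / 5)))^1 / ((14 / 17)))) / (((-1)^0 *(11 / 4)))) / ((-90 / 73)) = 158848 / 13013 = 12.21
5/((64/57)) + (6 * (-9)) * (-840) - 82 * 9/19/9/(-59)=3254632573/71744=45364.53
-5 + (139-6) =128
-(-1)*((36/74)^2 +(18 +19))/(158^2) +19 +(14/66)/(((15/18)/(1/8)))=17888117229/939832190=19.03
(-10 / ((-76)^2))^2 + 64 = 533794841 / 8340544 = 64.00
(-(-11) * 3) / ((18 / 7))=77 / 6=12.83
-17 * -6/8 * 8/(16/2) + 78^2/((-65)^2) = 1419/100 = 14.19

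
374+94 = 468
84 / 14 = 6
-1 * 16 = -16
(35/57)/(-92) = -35/5244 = -0.01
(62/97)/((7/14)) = 1.28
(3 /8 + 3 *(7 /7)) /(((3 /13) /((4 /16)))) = 3.66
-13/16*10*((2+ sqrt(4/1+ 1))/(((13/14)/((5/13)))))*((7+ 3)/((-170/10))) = 875/221+ 875*sqrt(5)/442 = 8.39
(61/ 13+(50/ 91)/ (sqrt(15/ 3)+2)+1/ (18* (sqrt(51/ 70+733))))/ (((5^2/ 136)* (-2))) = -22236/ 2275-136* sqrt(5)/ 91-34* sqrt(3595270)/ 11556225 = -13.12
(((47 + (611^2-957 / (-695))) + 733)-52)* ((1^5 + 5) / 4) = 389947518 / 695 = 561075.57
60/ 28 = 15/ 7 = 2.14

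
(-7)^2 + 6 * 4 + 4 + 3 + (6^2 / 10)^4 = 154976 / 625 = 247.96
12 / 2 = 6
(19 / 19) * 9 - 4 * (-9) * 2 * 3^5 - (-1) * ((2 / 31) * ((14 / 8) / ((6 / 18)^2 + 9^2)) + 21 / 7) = 792412143 / 45260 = 17508.00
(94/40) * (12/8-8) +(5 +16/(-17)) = -7627/680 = -11.22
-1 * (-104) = 104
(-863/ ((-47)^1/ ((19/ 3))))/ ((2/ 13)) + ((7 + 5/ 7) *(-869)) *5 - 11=-64695247/ 1974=-32773.68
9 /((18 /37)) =37 /2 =18.50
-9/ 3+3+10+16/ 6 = 38/ 3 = 12.67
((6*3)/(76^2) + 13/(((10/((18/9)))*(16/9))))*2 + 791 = 11464367/14440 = 793.93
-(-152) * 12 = 1824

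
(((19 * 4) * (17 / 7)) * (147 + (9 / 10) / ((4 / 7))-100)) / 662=627589 / 46340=13.54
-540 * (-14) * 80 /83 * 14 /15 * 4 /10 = 225792 /83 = 2720.39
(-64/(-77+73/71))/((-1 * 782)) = -1136/1054527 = -0.00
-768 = -768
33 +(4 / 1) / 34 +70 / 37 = 22021 / 629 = 35.01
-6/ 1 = -6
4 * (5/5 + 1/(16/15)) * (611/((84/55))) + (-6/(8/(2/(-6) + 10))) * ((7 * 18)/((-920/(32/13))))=1558651469/502320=3102.91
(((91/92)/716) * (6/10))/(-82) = -273/27007520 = -0.00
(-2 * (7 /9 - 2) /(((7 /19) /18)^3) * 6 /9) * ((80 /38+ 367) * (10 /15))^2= 3947164155264 /343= 11507767216.51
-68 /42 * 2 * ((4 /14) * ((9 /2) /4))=-1.04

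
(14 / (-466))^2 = 49 / 54289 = 0.00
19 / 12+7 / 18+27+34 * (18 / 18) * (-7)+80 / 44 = -82055 / 396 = -207.21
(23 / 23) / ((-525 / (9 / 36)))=-1 / 2100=-0.00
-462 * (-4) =1848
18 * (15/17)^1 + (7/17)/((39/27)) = 3573/221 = 16.17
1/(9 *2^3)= 1/72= 0.01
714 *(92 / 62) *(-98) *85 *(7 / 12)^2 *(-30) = 2792903225 / 31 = 90093652.42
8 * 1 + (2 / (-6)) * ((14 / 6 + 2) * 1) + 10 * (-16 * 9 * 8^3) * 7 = -46448581 / 9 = -5160953.44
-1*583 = -583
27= 27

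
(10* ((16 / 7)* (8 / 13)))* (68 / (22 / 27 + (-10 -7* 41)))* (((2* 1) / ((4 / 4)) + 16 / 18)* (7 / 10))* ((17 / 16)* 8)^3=-32072064 / 7997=-4010.51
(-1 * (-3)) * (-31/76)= -93/76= -1.22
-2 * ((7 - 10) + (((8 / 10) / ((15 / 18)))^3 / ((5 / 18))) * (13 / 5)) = -4125882 / 390625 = -10.56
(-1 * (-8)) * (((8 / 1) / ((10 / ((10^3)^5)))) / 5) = 1280000000000000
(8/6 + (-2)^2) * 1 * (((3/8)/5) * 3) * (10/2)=6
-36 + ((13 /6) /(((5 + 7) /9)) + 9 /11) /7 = -21961 /616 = -35.65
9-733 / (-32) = 1021 / 32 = 31.91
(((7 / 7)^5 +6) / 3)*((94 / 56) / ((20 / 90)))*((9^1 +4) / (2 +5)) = 1833 / 56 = 32.73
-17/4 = -4.25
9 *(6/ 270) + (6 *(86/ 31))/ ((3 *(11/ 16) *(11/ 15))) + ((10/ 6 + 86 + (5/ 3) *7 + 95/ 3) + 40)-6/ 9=10214258/ 56265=181.54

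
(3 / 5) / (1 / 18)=54 / 5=10.80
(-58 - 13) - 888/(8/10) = -1181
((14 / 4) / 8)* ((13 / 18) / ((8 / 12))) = 91 / 192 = 0.47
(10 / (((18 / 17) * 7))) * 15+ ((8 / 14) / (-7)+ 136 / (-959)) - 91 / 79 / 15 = 52867914 / 2651635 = 19.94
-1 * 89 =-89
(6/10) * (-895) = -537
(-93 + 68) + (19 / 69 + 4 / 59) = -24.66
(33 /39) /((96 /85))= 0.75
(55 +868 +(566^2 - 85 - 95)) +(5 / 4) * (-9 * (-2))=321121.50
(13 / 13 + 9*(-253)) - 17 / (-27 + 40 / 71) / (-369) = -1576388395 / 692613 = -2276.00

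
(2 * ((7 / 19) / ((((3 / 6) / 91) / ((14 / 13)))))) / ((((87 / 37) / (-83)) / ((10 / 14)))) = -6019160 / 1653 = -3641.36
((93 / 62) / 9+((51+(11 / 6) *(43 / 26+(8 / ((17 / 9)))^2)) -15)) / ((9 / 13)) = 3249859 / 31212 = 104.12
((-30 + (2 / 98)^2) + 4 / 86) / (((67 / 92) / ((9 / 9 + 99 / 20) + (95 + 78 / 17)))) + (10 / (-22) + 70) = -5524930679706 / 1293531547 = -4271.20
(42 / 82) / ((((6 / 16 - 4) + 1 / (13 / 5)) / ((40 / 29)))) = -87360 / 400693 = -0.22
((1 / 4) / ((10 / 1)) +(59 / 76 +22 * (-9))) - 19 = -164311 / 760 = -216.20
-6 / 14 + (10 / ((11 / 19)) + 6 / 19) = 25105 / 1463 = 17.16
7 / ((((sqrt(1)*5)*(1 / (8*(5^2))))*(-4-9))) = -280 / 13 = -21.54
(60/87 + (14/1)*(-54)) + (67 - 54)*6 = -19642/29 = -677.31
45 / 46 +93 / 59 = 6933 / 2714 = 2.55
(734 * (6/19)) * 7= 30828/19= 1622.53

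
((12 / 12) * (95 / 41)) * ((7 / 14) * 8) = 380 / 41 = 9.27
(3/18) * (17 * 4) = 34/3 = 11.33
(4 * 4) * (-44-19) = -1008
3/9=1/3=0.33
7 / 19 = 0.37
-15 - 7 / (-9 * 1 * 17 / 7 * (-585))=-1342624 / 89505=-15.00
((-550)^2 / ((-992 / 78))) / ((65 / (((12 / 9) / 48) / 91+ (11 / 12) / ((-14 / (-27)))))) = -25031875 / 38688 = -647.02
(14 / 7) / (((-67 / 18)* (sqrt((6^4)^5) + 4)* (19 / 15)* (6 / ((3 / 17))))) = -27 / 130854860138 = -0.00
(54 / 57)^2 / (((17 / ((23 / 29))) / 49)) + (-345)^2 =21183601473 / 177973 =119027.05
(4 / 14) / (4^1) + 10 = 141 / 14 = 10.07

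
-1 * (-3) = 3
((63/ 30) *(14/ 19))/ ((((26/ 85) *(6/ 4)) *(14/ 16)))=952/ 247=3.85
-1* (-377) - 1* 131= 246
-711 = -711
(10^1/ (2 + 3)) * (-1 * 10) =-20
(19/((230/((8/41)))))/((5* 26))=38/306475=0.00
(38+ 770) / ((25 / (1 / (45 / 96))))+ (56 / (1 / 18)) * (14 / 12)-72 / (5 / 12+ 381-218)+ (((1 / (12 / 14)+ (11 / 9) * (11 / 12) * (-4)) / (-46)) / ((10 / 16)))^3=1244.51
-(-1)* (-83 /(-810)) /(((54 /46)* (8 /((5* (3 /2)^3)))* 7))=1909 /72576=0.03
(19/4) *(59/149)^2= 66139/88804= 0.74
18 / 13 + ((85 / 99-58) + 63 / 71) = -5013808 / 91377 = -54.87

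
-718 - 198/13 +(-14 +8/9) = -87322/117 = -746.34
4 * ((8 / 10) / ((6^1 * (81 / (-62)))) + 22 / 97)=58808 / 117855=0.50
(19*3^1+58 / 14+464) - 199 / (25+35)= 219167 / 420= 521.83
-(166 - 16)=-150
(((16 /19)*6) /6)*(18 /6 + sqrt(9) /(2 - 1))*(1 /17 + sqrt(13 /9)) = 96 /323 + 32*sqrt(13) /19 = 6.37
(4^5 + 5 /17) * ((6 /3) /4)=17413 /34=512.15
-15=-15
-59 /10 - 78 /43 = -3317 /430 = -7.71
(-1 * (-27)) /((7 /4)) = 108 /7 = 15.43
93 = 93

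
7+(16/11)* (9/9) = 93/11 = 8.45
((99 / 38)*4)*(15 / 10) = 297 / 19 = 15.63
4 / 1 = 4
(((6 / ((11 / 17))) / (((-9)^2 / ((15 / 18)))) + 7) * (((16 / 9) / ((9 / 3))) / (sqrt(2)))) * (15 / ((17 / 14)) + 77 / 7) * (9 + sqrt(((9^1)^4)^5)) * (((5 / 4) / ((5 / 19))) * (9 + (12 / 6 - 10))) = 1149948255278.20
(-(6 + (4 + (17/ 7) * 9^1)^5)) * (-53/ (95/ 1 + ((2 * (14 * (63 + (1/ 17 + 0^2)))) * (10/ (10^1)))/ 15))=2879991.87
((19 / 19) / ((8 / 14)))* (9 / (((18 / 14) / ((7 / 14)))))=49 / 8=6.12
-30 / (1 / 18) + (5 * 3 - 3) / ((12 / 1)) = -539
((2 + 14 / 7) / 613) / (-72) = -1 / 11034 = -0.00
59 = 59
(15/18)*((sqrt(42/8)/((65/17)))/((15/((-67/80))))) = -1139*sqrt(21)/187200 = -0.03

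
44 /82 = 22 /41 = 0.54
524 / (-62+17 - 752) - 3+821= 651422 / 797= 817.34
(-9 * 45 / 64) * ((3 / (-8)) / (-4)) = -1215 / 2048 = -0.59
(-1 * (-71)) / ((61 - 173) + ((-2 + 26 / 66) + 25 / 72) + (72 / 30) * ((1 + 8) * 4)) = -281160 / 106361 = -2.64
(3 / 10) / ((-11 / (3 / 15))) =-3 / 550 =-0.01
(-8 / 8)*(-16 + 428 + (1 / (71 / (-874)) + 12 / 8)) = -56969 / 142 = -401.19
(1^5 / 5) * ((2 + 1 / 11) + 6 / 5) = 181 / 275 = 0.66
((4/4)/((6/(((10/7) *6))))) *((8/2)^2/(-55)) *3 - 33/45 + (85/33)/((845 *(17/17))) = -128636/65065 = -1.98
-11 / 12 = -0.92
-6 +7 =1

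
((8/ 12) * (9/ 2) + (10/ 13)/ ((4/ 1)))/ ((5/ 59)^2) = 288923/ 650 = 444.50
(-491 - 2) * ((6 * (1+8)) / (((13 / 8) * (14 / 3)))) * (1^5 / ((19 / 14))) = -2586.75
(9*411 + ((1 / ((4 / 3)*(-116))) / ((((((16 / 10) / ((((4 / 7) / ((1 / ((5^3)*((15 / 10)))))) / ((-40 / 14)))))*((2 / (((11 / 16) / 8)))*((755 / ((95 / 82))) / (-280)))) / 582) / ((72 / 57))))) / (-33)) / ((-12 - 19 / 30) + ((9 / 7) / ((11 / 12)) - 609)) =-785475044264295 / 131702502444544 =-5.96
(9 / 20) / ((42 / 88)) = 33 / 35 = 0.94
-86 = -86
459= 459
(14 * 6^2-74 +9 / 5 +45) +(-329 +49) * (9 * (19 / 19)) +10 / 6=-30623 / 15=-2041.53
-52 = -52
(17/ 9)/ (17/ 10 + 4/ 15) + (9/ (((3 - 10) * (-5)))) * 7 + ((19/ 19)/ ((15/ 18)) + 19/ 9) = 3224/ 531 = 6.07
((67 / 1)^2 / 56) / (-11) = -4489 / 616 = -7.29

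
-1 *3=-3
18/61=0.30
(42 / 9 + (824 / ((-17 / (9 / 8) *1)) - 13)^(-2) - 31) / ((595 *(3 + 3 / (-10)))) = -104113549 / 6351638328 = -0.02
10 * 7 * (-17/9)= -1190/9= -132.22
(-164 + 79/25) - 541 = -17546/25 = -701.84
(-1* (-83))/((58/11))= 913/58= 15.74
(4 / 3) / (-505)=-4 / 1515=-0.00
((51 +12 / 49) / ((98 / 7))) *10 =12555 / 343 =36.60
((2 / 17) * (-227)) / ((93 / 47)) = -21338 / 1581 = -13.50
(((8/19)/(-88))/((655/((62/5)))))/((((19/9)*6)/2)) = -186/13005025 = -0.00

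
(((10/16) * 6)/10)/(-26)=-3/208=-0.01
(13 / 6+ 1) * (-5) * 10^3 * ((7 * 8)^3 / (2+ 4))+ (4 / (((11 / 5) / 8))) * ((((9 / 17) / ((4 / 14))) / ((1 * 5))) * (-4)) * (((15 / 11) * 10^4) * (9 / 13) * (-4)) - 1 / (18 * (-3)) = -668025281253259 / 1444014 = -462616900.70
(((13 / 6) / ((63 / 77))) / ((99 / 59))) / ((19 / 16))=1.33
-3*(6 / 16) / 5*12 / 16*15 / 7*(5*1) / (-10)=81 / 448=0.18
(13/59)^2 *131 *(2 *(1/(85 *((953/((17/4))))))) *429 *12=56985786/16586965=3.44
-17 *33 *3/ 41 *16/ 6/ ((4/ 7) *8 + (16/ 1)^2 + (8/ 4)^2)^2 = -27489/ 17578258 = -0.00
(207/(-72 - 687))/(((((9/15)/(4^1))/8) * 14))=-80/77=-1.04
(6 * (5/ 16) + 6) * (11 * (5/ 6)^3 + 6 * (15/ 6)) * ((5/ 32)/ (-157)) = -0.17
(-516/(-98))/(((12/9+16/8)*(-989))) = -9/5635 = -0.00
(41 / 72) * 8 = 41 / 9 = 4.56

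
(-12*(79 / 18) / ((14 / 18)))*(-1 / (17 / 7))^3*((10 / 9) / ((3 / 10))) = 774200 / 44217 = 17.51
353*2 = 706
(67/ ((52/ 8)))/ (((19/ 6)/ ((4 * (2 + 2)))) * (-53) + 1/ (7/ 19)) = -90048/ 67925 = -1.33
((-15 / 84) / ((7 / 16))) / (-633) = 20 / 31017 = 0.00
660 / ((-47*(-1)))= 660 / 47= 14.04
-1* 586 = -586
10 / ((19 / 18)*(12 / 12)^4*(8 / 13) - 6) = -585 / 313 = -1.87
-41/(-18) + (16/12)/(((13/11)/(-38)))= -9499/234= -40.59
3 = 3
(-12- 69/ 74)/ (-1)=957/ 74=12.93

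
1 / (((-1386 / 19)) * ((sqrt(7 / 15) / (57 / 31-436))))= 255721 * sqrt(105) / 300762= 8.71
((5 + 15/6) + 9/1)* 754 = 12441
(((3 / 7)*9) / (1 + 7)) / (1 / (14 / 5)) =1.35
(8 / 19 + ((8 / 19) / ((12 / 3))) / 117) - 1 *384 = -852694 / 2223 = -383.58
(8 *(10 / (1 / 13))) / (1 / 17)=17680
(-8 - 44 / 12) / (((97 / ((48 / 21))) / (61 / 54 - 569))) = 1226600 / 7857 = 156.12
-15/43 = -0.35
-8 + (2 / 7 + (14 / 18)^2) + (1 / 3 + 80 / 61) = -189002 / 34587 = -5.46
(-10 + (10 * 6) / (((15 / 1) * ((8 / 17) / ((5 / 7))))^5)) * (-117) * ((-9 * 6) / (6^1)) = -1449709109615 / 137682944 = -10529.33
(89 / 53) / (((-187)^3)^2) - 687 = -1556977174792234810 / 2266342321386077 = -687.00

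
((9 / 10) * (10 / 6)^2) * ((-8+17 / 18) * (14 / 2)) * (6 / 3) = -4445 / 18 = -246.94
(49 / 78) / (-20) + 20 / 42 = 1619 / 3640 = 0.44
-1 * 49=-49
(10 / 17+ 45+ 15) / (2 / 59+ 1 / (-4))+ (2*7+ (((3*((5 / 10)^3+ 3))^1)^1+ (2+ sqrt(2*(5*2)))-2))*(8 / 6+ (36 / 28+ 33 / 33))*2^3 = 1216*sqrt(5) / 21+ 2405708 / 6069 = 525.87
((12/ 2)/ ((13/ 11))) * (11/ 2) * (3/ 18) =4.65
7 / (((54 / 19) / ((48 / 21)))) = 152 / 27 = 5.63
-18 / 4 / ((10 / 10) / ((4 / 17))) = -18 / 17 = -1.06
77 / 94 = 0.82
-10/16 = -5/8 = -0.62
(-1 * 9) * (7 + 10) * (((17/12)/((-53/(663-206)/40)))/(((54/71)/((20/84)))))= 234429575/10017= 23403.17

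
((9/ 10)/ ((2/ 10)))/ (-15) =-3/ 10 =-0.30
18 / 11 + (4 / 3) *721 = 31778 / 33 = 962.97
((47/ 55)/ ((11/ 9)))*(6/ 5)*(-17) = -43146/ 3025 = -14.26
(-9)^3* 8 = -5832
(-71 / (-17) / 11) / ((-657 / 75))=-1775 / 40953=-0.04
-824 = -824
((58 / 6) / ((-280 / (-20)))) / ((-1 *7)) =-29 / 294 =-0.10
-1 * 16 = -16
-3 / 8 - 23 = -187 / 8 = -23.38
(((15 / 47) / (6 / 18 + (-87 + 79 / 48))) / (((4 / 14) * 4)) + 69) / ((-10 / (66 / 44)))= -5671737 / 548020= -10.35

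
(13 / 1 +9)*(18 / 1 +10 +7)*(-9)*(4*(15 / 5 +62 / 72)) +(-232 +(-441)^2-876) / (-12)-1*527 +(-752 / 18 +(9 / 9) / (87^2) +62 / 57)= -123712.11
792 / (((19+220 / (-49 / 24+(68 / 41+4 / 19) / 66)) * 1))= -109311048 / 12459079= -8.77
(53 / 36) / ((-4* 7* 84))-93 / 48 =-164105 / 84672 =-1.94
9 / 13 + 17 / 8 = 293 / 104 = 2.82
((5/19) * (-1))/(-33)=5/627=0.01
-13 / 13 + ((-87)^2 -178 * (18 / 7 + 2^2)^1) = 44788 / 7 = 6398.29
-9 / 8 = -1.12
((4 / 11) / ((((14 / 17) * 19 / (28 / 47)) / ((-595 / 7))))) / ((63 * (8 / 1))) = -1445 / 618849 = -0.00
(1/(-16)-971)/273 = -5179/1456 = -3.56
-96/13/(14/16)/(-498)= 128/7553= 0.02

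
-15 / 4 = -3.75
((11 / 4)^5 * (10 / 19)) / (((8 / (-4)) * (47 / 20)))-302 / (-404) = -16.86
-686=-686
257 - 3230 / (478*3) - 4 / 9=547006 / 2151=254.30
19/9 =2.11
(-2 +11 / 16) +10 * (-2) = -341 / 16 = -21.31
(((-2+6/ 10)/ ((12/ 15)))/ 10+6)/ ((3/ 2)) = 233/ 60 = 3.88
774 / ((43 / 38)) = 684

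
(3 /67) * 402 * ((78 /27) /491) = 0.11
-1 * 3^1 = -3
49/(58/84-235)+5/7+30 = 30.51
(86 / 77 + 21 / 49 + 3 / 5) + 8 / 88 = 123 / 55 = 2.24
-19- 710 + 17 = -712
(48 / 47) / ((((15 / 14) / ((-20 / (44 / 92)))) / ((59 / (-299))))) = 52864 / 6721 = 7.87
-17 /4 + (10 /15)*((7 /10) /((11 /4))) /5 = -13913 /3300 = -4.22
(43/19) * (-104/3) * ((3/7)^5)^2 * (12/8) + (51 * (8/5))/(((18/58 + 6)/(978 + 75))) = 22289405947557372/1636944067955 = 13616.47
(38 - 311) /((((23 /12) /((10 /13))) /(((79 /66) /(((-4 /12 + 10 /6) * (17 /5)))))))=-28.93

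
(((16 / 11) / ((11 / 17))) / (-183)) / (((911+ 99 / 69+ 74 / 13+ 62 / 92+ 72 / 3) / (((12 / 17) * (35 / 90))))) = -0.00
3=3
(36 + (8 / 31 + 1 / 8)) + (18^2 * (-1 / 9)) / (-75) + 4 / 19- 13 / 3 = 11570407 / 353400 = 32.74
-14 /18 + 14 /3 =35 /9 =3.89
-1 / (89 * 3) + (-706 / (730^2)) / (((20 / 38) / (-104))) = 45893869 / 177855375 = 0.26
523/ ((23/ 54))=28242/ 23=1227.91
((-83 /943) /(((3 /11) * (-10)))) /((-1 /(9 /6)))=-913 /18860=-0.05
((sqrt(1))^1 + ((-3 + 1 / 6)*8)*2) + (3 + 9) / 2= -115 / 3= -38.33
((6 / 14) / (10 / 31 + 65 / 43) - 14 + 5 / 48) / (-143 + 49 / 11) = 41153761 / 417332160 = 0.10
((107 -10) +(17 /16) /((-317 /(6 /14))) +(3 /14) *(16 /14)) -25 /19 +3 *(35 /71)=32656934487 /335264272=97.41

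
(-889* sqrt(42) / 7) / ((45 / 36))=-508* sqrt(42) / 5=-658.44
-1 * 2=-2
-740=-740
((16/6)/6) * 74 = 296/9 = 32.89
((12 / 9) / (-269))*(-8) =0.04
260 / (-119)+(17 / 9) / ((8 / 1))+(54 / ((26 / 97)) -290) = -10078829 / 111384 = -90.49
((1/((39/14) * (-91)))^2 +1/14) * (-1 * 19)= -1.36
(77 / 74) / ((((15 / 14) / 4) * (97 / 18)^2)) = 232848 / 1740665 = 0.13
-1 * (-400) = 400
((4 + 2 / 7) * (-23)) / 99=-230 / 231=-1.00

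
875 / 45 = 175 / 9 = 19.44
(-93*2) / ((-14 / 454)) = 42222 / 7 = 6031.71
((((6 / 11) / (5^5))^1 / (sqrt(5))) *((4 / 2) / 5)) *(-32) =-384 *sqrt(5) / 859375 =-0.00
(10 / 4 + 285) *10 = 2875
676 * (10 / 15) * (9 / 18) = 676 / 3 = 225.33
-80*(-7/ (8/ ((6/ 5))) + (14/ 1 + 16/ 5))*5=-6460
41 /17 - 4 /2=7 /17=0.41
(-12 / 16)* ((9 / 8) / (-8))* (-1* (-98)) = 1323 / 128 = 10.34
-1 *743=-743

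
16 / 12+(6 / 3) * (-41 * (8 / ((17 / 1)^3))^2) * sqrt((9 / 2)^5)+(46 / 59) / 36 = 1439 / 1062 - 159408 * sqrt(2) / 24137569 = 1.35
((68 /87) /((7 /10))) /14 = 340 /4263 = 0.08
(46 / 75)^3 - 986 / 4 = -207789703 / 843750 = -246.27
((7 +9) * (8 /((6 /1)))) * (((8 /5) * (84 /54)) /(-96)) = -224 /405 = -0.55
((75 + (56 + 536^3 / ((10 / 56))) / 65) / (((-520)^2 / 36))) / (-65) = -38805867207 / 1428050000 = -27.17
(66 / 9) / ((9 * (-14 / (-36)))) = 44 / 21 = 2.10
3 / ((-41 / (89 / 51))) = -89 / 697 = -0.13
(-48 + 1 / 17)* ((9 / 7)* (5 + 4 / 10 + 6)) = -83619 / 119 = -702.68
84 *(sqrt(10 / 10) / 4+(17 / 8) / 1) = 399 / 2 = 199.50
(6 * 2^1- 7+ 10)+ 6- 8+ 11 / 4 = 63 / 4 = 15.75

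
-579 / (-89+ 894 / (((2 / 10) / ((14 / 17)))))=-9843 / 61067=-0.16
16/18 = 0.89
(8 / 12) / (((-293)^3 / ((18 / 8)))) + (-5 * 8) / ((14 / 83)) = -83510473261 / 352152598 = -237.14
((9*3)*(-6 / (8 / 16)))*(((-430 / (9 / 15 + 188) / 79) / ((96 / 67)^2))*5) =217155375 / 9535616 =22.77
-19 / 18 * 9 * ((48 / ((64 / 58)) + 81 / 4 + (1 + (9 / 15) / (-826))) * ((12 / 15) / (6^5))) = -10161751 / 160574400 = -0.06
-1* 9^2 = -81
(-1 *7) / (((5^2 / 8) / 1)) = -56 / 25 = -2.24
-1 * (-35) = 35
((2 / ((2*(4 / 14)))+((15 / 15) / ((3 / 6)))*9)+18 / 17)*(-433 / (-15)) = 332111 / 510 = 651.20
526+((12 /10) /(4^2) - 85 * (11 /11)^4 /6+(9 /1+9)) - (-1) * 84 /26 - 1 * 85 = 448.14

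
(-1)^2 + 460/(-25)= -87/5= -17.40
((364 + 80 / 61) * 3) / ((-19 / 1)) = -66852 / 1159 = -57.68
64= 64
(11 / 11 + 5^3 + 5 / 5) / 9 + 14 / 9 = 47 / 3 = 15.67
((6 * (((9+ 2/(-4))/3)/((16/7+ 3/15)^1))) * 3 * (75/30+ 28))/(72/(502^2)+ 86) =134507135/18485296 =7.28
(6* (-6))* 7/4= -63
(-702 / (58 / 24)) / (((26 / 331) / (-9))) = 965196 / 29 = 33282.62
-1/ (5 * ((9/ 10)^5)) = -20000/ 59049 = -0.34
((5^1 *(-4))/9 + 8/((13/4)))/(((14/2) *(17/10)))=40/1989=0.02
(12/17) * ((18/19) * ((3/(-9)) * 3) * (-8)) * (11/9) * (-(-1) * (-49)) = -103488/323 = -320.40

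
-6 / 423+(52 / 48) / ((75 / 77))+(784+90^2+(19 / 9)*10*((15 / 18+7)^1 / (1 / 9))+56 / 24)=438894847 / 42300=10375.76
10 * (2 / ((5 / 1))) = 4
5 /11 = 0.45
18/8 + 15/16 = 51/16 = 3.19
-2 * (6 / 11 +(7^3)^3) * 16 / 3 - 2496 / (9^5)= -93195526734368 / 216513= -430438480.53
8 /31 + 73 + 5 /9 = 20594 /279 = 73.81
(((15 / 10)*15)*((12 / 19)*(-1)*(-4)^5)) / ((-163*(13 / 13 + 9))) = -27648 / 3097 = -8.93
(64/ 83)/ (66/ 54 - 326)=-576/ 242609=-0.00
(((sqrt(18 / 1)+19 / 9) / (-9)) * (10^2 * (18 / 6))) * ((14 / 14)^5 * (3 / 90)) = -10 * sqrt(2) / 3 - 190 / 81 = -7.06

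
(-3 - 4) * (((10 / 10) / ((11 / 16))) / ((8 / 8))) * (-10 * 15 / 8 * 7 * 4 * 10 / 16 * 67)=2462250 / 11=223840.91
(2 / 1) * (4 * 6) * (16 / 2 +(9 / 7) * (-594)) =-253920 / 7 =-36274.29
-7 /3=-2.33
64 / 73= 0.88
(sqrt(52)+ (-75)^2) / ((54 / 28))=2920.41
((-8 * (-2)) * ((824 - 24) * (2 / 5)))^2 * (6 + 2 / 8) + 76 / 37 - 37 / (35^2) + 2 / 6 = 22278144320518 / 135975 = 163840002.36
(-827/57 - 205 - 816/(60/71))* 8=-2702048/285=-9480.87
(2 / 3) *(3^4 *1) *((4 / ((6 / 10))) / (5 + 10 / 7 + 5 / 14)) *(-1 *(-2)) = 2016 / 19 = 106.11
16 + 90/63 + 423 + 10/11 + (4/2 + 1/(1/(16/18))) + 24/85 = 26183797/58905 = 444.51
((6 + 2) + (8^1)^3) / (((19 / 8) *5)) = 832 / 19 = 43.79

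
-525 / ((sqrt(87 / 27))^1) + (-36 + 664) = 628 - 1575 * sqrt(29) / 29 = 335.53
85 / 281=0.30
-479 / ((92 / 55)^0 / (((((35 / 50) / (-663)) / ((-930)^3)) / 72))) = -3353 / 383967857520000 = -0.00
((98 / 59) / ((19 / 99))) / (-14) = -693 / 1121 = -0.62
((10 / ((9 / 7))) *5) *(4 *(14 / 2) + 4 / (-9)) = 86800 / 81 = 1071.60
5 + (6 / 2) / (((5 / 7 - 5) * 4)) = 193 / 40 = 4.82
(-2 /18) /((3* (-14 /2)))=1 /189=0.01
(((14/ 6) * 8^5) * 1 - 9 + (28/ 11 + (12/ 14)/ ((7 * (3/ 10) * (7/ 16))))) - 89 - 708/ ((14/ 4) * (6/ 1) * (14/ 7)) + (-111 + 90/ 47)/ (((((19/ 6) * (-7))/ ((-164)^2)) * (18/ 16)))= 1960921542344/ 10107867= 193999.54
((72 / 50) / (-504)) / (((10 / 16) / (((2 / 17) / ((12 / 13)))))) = -26 / 44625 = -0.00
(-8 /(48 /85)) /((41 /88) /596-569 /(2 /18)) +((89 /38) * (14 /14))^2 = 6385631820181 /1163515275444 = 5.49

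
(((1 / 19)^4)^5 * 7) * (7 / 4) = 49 / 150359893830183832773422404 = 0.00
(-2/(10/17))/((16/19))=-323/80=-4.04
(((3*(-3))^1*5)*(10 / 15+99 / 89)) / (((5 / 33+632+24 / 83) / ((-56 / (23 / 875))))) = 269.68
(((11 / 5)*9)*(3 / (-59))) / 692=-297 / 204140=-0.00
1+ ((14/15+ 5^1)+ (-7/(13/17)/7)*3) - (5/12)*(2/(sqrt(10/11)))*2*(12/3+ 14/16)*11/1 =587/195 - 143*sqrt(110)/16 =-90.73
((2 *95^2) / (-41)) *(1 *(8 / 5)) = -28880 / 41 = -704.39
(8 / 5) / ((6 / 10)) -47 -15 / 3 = -148 / 3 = -49.33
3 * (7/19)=21/19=1.11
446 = 446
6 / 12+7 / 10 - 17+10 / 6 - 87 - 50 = -2267 / 15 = -151.13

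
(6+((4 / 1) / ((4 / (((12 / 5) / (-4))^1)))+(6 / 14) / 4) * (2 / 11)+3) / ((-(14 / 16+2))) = -27444 / 8855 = -3.10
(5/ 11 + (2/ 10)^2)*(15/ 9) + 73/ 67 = 21157/ 11055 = 1.91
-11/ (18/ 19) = -209/ 18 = -11.61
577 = 577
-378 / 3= -126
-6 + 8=2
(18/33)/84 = 1/154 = 0.01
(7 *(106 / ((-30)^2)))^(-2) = 202500 / 137641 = 1.47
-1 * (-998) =998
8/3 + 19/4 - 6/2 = 4.42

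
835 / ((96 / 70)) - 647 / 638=9307247 / 15312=607.84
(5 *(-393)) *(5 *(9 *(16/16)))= -88425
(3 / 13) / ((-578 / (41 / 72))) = -41 / 180336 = -0.00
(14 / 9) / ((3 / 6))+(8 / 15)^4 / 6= 474548 / 151875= 3.12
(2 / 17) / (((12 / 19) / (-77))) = -1463 / 102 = -14.34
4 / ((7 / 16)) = 64 / 7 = 9.14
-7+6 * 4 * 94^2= 212057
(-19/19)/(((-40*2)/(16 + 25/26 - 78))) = -0.76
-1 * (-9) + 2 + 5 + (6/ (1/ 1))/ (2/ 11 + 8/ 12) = 323/ 14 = 23.07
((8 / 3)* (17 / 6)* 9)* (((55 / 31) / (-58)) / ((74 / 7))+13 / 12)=7331488 / 99789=73.47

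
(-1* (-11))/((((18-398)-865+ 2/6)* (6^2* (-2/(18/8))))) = 33/119488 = 0.00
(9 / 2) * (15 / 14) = 135 / 28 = 4.82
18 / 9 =2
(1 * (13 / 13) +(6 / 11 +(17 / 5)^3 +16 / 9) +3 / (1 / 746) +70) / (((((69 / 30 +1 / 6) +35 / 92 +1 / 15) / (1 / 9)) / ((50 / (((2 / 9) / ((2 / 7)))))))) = 5352378208 / 928851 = 5762.36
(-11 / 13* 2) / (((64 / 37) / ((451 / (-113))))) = 183557 / 47008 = 3.90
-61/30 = -2.03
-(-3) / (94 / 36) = 54 / 47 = 1.15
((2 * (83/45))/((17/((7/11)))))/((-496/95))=-11039/417384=-0.03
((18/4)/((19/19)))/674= 9/1348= 0.01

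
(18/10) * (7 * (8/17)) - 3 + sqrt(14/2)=sqrt(7) + 249/85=5.58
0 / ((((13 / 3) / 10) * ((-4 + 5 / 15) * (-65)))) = 0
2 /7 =0.29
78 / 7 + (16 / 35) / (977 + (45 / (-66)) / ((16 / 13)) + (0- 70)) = 17777506 / 1595345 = 11.14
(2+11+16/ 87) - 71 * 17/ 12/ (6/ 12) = -10903/ 58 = -187.98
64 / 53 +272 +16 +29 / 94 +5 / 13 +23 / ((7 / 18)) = 158243073 / 453362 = 349.04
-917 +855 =-62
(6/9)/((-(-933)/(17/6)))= 0.00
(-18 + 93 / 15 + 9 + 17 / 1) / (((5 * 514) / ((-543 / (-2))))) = 38553 / 25700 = 1.50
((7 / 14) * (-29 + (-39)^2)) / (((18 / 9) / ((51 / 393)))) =48.40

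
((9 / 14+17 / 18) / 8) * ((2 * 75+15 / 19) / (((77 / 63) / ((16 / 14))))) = 286500 / 10241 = 27.98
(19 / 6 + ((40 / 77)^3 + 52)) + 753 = 2214112517 / 2739198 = 808.31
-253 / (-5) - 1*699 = -3242 / 5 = -648.40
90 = 90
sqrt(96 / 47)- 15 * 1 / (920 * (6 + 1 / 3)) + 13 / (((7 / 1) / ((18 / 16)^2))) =4 * sqrt(282) / 47 + 459657 / 195776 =3.78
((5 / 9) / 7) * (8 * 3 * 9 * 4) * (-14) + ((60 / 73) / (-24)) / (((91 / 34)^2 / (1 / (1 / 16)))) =-580378720 / 604513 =-960.08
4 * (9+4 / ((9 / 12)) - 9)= 64 / 3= 21.33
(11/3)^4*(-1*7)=-102487/81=-1265.27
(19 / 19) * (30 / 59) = 30 / 59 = 0.51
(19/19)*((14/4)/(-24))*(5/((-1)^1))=0.73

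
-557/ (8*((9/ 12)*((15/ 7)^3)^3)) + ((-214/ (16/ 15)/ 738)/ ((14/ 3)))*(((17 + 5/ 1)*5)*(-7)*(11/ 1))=37322090594524903/ 75656531250000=493.31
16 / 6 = 8 / 3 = 2.67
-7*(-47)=329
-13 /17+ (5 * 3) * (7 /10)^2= 2239 /340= 6.59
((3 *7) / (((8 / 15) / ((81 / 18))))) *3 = 8505 / 16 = 531.56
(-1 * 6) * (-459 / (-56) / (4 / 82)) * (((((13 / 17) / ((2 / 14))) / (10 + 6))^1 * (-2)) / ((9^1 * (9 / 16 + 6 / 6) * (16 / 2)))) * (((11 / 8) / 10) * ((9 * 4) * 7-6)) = 6490341 / 32000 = 202.82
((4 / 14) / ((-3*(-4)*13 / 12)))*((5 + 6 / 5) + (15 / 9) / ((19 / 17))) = 4384 / 25935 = 0.17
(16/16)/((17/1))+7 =120/17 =7.06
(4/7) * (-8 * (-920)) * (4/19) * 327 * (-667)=-25684515840/133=-193116660.45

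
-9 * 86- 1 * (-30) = -744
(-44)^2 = 1936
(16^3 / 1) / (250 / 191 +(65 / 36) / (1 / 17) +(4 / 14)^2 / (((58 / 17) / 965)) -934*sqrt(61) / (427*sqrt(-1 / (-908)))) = -8.91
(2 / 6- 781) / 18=-1171 / 27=-43.37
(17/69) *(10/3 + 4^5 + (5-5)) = 2278/9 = 253.11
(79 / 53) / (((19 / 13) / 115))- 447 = -332024 / 1007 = -329.72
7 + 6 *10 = 67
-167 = -167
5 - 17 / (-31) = 172 / 31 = 5.55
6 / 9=2 / 3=0.67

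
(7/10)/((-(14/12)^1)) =-3/5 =-0.60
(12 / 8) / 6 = 1 / 4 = 0.25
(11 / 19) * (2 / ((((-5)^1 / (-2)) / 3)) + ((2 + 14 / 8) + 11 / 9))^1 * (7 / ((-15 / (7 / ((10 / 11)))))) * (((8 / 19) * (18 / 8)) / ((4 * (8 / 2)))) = -7867783 / 8664000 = -0.91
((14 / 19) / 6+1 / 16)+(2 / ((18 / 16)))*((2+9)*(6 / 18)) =55025 / 8208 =6.70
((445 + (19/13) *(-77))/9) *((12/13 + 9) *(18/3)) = 371692/169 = 2199.36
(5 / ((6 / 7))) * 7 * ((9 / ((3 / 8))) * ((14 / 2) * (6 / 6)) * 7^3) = 2352980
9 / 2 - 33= -28.50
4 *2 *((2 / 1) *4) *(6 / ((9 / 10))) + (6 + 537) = 2909 / 3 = 969.67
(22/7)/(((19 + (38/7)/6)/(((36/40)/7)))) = 27/1330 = 0.02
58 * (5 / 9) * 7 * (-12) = -8120 / 3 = -2706.67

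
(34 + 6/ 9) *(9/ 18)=52/ 3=17.33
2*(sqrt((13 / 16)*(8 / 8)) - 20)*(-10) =400 - 5*sqrt(13) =381.97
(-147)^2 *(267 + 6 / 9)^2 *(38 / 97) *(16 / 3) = 941297336672 / 291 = 3234698751.45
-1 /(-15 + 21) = -0.17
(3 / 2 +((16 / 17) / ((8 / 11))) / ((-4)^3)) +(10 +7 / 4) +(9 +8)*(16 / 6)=95575 / 1632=58.56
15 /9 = 5 /3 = 1.67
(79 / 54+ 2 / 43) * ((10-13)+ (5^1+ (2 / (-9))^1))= 28040 / 10449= 2.68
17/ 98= 0.17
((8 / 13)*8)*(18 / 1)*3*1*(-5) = -1329.23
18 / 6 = 3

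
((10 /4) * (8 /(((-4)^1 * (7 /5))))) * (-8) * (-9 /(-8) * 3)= 675 /7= 96.43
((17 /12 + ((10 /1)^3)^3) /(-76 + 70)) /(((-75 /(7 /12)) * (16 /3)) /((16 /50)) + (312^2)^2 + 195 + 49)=-84000000119 /4775829628320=-0.02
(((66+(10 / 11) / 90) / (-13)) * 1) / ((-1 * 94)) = 6535 / 120978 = 0.05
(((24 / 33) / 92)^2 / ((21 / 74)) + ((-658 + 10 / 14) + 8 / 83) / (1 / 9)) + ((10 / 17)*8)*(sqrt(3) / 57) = -659889815393 / 111567687 + 80*sqrt(3) / 969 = -5914.56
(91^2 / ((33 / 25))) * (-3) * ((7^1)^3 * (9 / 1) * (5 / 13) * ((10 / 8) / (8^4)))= -1229011875 / 180224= -6819.36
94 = 94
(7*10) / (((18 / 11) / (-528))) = -67760 / 3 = -22586.67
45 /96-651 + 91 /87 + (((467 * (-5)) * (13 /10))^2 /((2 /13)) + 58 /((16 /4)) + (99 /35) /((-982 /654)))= 59892054.76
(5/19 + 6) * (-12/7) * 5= -1020/19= -53.68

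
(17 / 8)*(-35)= -595 / 8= -74.38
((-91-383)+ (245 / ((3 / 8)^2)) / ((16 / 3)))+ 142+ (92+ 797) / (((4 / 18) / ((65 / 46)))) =1558723 / 276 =5647.55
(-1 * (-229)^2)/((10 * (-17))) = 52441/170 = 308.48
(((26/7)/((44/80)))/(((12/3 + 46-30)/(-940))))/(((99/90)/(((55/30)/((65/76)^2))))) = -2171776/3003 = -723.20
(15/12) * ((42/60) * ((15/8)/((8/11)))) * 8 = 1155/64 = 18.05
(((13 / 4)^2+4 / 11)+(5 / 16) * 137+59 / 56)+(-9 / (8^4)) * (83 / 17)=54.78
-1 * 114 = -114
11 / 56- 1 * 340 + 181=-158.80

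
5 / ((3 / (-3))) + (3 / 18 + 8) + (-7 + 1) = -17 / 6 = -2.83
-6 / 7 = -0.86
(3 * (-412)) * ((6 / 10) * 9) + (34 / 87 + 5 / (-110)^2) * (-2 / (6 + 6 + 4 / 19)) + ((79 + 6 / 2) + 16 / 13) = -2092679137577 / 317494320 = -6591.23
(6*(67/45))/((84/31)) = 2077/630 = 3.30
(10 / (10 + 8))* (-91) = -455 / 9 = -50.56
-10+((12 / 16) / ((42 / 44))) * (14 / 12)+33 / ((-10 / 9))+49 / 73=-166931 / 4380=-38.11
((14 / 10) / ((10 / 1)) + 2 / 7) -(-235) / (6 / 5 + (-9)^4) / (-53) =258697217 / 608644050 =0.43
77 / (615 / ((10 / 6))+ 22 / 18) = 99 / 476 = 0.21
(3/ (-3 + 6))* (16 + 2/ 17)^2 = 75076/ 289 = 259.78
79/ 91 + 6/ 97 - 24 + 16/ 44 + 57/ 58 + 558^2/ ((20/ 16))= 7013330695011/ 28158130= 249069.48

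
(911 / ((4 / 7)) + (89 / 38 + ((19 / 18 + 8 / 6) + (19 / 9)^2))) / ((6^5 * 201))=0.00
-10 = -10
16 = 16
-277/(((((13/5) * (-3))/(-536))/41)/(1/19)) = -30436760/741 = -41075.25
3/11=0.27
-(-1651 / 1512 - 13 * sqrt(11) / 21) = 1651 / 1512 + 13 * sqrt(11) / 21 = 3.15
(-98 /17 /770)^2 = 49 /874225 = 0.00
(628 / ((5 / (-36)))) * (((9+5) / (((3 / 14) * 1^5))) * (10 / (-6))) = 492352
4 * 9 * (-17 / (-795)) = 204 / 265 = 0.77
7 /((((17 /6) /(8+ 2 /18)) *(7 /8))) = 1168 /51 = 22.90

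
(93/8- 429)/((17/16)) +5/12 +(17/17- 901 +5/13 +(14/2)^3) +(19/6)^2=-1867660/1989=-938.99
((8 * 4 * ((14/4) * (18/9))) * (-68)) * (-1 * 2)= 30464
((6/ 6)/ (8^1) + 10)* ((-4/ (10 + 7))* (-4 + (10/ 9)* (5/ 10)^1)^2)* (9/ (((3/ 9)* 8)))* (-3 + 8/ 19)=1271403/ 5168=246.01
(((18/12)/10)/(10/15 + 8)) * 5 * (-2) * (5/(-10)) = 9/104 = 0.09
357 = 357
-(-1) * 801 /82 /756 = 89 /6888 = 0.01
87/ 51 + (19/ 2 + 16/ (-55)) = 20411/ 1870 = 10.91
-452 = -452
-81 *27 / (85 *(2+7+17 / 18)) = -39366 / 15215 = -2.59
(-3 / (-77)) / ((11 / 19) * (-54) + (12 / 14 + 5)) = -57 / 37169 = -0.00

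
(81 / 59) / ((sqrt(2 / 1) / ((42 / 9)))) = 4.53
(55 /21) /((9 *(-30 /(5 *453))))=-8305 /378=-21.97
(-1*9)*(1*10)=-90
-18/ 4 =-9/ 2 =-4.50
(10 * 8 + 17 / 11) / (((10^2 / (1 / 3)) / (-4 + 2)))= -0.54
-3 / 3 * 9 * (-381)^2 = -1306449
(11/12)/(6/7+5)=77/492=0.16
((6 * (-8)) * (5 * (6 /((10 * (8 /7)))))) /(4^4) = -63 /128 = -0.49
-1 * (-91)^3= 753571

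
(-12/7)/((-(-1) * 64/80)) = -15/7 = -2.14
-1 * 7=-7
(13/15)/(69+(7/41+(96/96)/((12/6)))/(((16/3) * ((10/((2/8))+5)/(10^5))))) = 533/214310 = 0.00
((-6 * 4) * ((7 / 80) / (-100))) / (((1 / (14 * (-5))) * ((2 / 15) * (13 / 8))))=-441 / 65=-6.78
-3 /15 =-0.20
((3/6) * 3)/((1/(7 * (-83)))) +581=-581/2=-290.50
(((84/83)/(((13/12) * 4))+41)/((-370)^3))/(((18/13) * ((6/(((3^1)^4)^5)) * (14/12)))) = -17236724976099/58858786000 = -292.85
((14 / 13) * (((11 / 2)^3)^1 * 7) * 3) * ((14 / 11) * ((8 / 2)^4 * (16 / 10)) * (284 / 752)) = 2263075584 / 3055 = 740777.61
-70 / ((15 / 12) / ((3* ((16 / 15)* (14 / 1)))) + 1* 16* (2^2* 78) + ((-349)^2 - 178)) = -12544 / 22689413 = -0.00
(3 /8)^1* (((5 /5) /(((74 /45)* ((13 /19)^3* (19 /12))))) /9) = 16245 /325156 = 0.05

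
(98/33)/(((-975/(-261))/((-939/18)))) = -444773/10725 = -41.47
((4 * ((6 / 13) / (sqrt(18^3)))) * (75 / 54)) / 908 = 0.00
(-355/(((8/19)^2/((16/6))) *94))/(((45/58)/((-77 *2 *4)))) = 57234023/1269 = 45101.67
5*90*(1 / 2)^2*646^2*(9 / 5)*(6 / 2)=253519470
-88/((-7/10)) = 880/7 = 125.71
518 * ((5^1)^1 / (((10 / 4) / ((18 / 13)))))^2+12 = 673356 / 169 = 3984.36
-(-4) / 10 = 2 / 5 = 0.40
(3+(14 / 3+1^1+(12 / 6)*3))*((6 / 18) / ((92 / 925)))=10175 / 207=49.15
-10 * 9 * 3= -270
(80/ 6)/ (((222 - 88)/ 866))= 17320/ 201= 86.17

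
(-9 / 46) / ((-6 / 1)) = 3 / 92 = 0.03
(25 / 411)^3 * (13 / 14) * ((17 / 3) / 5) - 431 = -1256758373537 / 2915914302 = -431.00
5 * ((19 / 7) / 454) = 95 / 3178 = 0.03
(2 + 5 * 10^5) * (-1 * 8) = -4000016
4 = 4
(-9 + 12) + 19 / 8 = 43 / 8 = 5.38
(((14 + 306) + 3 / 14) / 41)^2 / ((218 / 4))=20097289 / 17956442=1.12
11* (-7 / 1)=-77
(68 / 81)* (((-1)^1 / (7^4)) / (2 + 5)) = -68 / 1361367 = -0.00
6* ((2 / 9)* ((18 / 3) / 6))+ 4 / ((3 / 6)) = 28 / 3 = 9.33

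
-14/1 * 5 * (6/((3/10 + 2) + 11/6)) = -3150/31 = -101.61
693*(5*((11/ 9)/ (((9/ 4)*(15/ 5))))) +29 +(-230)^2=53556.41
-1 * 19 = -19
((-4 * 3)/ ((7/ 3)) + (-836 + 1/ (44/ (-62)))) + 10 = -128213/ 154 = -832.55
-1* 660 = -660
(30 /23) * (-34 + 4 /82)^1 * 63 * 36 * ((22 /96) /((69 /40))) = -289396800 /21689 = -13343.02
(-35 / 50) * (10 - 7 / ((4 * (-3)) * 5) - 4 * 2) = -889 / 600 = -1.48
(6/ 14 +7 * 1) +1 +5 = 94/ 7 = 13.43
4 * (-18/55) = -72/55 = -1.31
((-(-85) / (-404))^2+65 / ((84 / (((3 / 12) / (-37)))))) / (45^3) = 123769 / 288909151650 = 0.00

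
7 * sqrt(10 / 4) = 7 * sqrt(10) / 2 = 11.07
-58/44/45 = -29/990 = -0.03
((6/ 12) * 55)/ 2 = 55/ 4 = 13.75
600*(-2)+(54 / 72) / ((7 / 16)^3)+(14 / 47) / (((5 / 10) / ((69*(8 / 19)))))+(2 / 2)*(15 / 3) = -357982601 / 306299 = -1168.74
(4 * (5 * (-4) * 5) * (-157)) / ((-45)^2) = 2512 / 81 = 31.01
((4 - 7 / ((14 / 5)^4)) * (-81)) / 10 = -1727487 / 54880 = -31.48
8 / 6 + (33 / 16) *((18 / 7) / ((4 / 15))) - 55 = -22699 / 672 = -33.78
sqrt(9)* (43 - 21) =66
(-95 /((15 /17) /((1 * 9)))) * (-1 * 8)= 7752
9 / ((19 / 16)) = 144 / 19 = 7.58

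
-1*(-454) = 454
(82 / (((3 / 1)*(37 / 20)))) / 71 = 1640 / 7881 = 0.21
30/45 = 0.67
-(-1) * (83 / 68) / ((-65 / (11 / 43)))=-913 / 190060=-0.00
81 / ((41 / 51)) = 4131 / 41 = 100.76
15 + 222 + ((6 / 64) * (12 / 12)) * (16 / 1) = 477 / 2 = 238.50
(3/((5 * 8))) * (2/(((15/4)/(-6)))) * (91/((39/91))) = -1274/25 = -50.96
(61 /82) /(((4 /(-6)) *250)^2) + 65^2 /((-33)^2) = 86613097861 /22324500000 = 3.88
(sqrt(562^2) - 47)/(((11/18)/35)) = 324450/11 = 29495.45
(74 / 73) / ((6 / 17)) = 629 / 219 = 2.87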